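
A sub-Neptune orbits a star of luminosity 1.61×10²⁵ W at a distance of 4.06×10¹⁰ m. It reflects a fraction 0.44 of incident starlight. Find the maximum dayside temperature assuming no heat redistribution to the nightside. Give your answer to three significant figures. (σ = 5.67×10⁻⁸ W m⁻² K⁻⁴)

T_ss ≈ 296 K

Flux: S = L/(4πd²) = 1.61×10²⁵/(4π×(4.06×10¹⁰)²) = 777 W m⁻².
With no redistribution each surface element balances locally: S(1−A) = σT⁴.
T = [777 × 0.56 / 5.67×10⁻⁸]^(1/4) = (7.68×10⁹)^(1/4) = 296 K.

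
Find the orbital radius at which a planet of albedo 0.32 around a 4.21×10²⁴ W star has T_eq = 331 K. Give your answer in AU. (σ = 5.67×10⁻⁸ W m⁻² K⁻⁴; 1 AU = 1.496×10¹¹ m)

From T_eq⁴ = L(1−A)/(16πσd²): d = √[L(1−A)/(16πσT_eq⁴)].
d = √[4.21×10²⁴ × 0.68 / (16π × 5.67×10⁻⁸ × (331)⁴)] = 9.15×10⁹ m = 0.0611 AU.

d ≈ 0.0611 AU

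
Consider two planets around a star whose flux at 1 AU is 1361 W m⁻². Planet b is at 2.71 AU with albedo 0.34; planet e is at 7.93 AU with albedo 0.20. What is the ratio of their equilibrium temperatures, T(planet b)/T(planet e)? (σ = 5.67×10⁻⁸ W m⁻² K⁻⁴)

T_eq = [S₀(1−A)/(4σd²)]^(1/4), so T ∝ (1−A)^(1/4) / √d.
T₁ = [1361×0.66/(4×5.67×10⁻⁸×2.71²)]^(1/4) = 152.39 K.
T₂ = [1361×0.80/(4×5.67×10⁻⁸×7.93²)]^(1/4) = 93.47 K.

T₁/T₂ ≈ 1.630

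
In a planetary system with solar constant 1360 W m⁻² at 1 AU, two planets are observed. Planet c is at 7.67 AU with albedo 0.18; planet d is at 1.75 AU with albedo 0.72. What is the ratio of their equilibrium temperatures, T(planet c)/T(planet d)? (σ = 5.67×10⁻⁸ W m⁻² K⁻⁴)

T_eq = [S₀(1−A)/(4σd²)]^(1/4), so T ∝ (1−A)^(1/4) / √d.
T₁ = [1360×0.82/(4×5.67×10⁻⁸×7.67²)]^(1/4) = 95.62 K.
T₂ = [1360×0.28/(4×5.67×10⁻⁸×1.75²)]^(1/4) = 153.02 K.

T₁/T₂ ≈ 0.625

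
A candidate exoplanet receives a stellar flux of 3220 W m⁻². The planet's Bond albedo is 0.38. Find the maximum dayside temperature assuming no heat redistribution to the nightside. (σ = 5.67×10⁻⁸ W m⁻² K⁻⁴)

With no redistribution each surface element balances locally: S(1−A) = σT⁴.
T = [3220 × 0.62 / 5.67×10⁻⁸]^(1/4) = (3.52×10¹⁰)^(1/4) = 433 K.

T_ss ≈ 433 K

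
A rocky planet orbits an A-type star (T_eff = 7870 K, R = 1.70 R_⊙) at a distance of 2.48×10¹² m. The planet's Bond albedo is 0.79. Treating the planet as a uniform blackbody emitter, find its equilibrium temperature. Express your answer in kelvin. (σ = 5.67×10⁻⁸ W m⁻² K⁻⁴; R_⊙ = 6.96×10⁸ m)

R_⋆ = 1.70 × 6.96×10⁸ = 1.18×10⁹ m.
L = 4πR_⋆²σT_⋆⁴ = 4π(1.18×10⁹)² × 5.67×10⁻⁸ × (7870)⁴ = 3.83×10²⁷ W.
S = L/(4πd²) = 49.5 W m⁻².
Energy balance: absorbed = emitted ⇒ πR²·S(1−A) = 4πR²·σT_eq⁴, so T_eq⁴ = S(1−A)/(4σ).
T_eq = [49.5 × 0.21 / (4 × 5.67×10⁻⁸)]^(1/4) = (4.58×10⁷)^(1/4) = 82.3 K.

T_eq ≈ 82.3 K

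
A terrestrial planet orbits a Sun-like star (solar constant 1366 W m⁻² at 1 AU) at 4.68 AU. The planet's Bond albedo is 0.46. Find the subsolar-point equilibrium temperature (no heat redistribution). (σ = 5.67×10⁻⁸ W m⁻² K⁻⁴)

Flux at 4.68 AU: S = 1366/4.68² = 62.4 W m⁻².
At the subsolar point the surface absorbs S(1−A) and emits σT⁴ per unit area — no factor of 4, since only the local patch is in balance.
T = [62.4 × 0.54 / 5.67×10⁻⁸]^(1/4) = (5.94×10⁸)^(1/4) = 156 K.

T_ss ≈ 156 K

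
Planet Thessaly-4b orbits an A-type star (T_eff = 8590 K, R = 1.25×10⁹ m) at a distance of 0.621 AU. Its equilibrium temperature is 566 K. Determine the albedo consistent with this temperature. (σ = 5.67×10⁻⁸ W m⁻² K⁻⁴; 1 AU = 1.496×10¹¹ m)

A ≈ 0.58

d = 0.621 AU = 9.29×10¹⁰ m.
L = 4πR_⋆²σT_⋆⁴ = 4π(1.25×10⁹)² × 5.67×10⁻⁸ × (8590)⁴ = 6.06×10²⁷ W.
S = L/(4πd²) = 5.59×10⁴ W m⁻².
From T_eq⁴ = S(1−A)/(4σ): 1−A = 4σT_eq⁴/S.
1−A = 4 × 5.67×10⁻⁸ × (566)⁴ / 5.59×10⁴ = 0.416.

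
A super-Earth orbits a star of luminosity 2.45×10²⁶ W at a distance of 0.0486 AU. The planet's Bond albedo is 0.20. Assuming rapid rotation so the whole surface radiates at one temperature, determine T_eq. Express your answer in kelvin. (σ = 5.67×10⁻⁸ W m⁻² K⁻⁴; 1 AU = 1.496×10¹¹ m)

T_eq ≈ 1070 K

d = 0.0486 AU = 7.27×10⁹ m.
Flux: S = L/(4πd²) = 2.45×10²⁶/(4π×(7.27×10⁹)²) = 3.69×10⁵ W m⁻².
Energy balance: absorbed = emitted ⇒ πR²·S(1−A) = 4πR²·σT_eq⁴, so T_eq⁴ = S(1−A)/(4σ).
T_eq = [3.69×10⁵ × 0.80 / (4 × 5.67×10⁻⁸)]^(1/4) = (1.30×10¹²)^(1/4) = 1070 K.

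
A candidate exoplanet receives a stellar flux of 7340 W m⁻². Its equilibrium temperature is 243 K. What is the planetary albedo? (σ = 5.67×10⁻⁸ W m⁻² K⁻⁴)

From T_eq⁴ = S(1−A)/(4σ): 1−A = 4σT_eq⁴/S.
1−A = 4 × 5.67×10⁻⁸ × (243)⁴ / 7340 = 0.108.

A ≈ 0.89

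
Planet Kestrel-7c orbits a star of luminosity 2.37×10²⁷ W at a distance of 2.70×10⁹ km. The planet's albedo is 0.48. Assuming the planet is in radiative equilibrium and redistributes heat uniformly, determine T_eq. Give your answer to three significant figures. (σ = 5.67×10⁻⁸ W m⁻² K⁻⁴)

T_eq ≈ 87.8 K

d = 2.70×10⁹ km = 2.70×10¹² m.
Flux: S = L/(4πd²) = 2.37×10²⁷/(4π×(2.70×10¹²)²) = 25.9 W m⁻².
Energy balance: absorbed = emitted ⇒ πR²·S(1−A) = 4πR²·σT_eq⁴, so T_eq⁴ = S(1−A)/(4σ).
T_eq = [25.9 × 0.52 / (4 × 5.67×10⁻⁸)]^(1/4) = (5.93×10⁷)^(1/4) = 87.8 K.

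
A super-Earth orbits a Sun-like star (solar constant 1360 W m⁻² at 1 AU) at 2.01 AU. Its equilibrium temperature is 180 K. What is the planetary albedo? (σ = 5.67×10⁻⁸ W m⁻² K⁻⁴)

A ≈ 0.29

Flux at 2.01 AU: S = 1360/2.01² = 337 W m⁻².
From T_eq⁴ = S(1−A)/(4σ): 1−A = 4σT_eq⁴/S.
1−A = 4 × 5.67×10⁻⁸ × (180)⁴ / 337 = 0.707.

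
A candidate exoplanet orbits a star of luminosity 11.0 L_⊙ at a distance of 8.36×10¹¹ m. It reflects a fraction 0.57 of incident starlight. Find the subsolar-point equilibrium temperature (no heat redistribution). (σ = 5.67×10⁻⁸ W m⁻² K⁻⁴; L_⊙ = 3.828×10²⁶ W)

L = 11.0 × 3.828×10²⁶ = 4.21×10²⁷ W.
Flux: S = L/(4πd²) = 4.21×10²⁷/(4π×(8.36×10¹¹)²) = 479 W m⁻².
At the subsolar point the surface absorbs S(1−A) and emits σT⁴ per unit area — no factor of 4, since only the local patch is in balance.
T = [479 × 0.43 / 5.67×10⁻⁸]^(1/4) = (3.64×10⁹)^(1/4) = 246 K.

T_ss ≈ 246 K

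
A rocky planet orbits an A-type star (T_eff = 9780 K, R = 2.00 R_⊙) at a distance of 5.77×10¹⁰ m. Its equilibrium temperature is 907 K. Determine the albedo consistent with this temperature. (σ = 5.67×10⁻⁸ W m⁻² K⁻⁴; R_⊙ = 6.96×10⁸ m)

A ≈ 0.49

R_⋆ = 2.00 × 6.96×10⁸ = 1.39×10⁹ m.
L = 4πR_⋆²σT_⋆⁴ = 4π(1.39×10⁹)² × 5.67×10⁻⁸ × (9780)⁴ = 1.26×10²⁸ W.
S = L/(4πd²) = 3.02×10⁵ W m⁻².
From T_eq⁴ = S(1−A)/(4σ): 1−A = 4σT_eq⁴/S.
1−A = 4 × 5.67×10⁻⁸ × (907)⁴ / 3.02×10⁵ = 0.508.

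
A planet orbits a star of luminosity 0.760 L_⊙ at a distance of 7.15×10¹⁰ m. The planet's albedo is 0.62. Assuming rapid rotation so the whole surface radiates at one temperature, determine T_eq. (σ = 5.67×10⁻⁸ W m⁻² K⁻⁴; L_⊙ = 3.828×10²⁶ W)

T_eq ≈ 295 K

L = 0.760 × 3.828×10²⁶ = 2.91×10²⁶ W.
Flux: S = L/(4πd²) = 2.91×10²⁶/(4π×(7.15×10¹⁰)²) = 4530 W m⁻².
Energy balance: absorbed = emitted ⇒ πR²·S(1−A) = 4πR²·σT_eq⁴, so T_eq⁴ = S(1−A)/(4σ).
T_eq = [4530 × 0.38 / (4 × 5.67×10⁻⁸)]^(1/4) = (7.59×10⁹)^(1/4) = 295 K.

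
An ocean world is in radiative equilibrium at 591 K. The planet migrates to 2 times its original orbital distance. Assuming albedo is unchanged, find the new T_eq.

T_eq ∝ L^(1/4) · d^(−1/2).
T′ = 591 / 2^(1/2) = 418 K.

T_eq ≈ 418 K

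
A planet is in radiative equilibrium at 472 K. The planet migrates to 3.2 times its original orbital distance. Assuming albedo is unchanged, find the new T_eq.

T_eq ≈ 264 K

T_eq ∝ L^(1/4) · d^(−1/2).
T′ = 472 / 3.2^(1/2) = 264 K.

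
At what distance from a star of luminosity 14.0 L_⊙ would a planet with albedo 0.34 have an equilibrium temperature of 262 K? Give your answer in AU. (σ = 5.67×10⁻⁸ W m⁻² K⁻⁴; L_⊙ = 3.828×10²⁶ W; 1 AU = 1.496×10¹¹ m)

L = 14.0 × 3.828×10²⁶ = 5.36×10²⁷ W.
From T_eq⁴ = L(1−A)/(16πσd²): d = √[L(1−A)/(16πσT_eq⁴)].
d = √[5.36×10²⁷ × 0.66 / (16π × 5.67×10⁻⁸ × (262)⁴)] = 5.13×10¹¹ m = 3.43 AU.

d ≈ 3.43 AU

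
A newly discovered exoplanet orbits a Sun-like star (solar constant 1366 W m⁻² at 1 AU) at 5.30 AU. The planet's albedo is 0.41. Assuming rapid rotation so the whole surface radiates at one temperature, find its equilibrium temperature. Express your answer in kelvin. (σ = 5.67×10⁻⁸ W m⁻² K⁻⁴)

T_eq ≈ 106 K

Flux at 5.30 AU: S = 1366/5.30² = 48.6 W m⁻².
Energy balance: absorbed = emitted ⇒ πR²·S(1−A) = 4πR²·σT_eq⁴, so T_eq⁴ = S(1−A)/(4σ).
T_eq = [48.6 × 0.59 / (4 × 5.67×10⁻⁸)]^(1/4) = (1.27×10⁸)^(1/4) = 106 K.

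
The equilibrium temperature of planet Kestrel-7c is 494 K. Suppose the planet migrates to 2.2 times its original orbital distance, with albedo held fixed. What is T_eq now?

T_eq ≈ 333 K

T_eq ∝ L^(1/4) · d^(−1/2).
T′ = 494 / 2.2^(1/2) = 333 K.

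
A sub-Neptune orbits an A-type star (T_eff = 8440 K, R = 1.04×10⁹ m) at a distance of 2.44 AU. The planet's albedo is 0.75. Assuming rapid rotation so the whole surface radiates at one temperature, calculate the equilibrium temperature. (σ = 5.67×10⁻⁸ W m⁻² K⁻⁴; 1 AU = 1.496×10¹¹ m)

d = 2.44 AU = 3.65×10¹¹ m.
L = 4πR_⋆²σT_⋆⁴ = 4π(1.04×10⁹)² × 5.67×10⁻⁸ × (8440)⁴ = 3.91×10²⁷ W.
S = L/(4πd²) = 2340 W m⁻².
Energy balance: absorbed = emitted ⇒ πR²·S(1−A) = 4πR²·σT_eq⁴, so T_eq⁴ = S(1−A)/(4σ).
T_eq = [2340 × 0.25 / (4 × 5.67×10⁻⁸)]^(1/4) = (2.57×10⁹)^(1/4) = 225 K.

T_eq ≈ 225 K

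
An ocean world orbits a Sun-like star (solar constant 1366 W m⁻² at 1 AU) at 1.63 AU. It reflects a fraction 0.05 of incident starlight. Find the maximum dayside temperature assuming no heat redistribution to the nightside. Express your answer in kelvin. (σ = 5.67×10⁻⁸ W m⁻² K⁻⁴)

T_ss ≈ 305 K

Flux at 1.63 AU: S = 1366/1.63² = 514 W m⁻².
With no redistribution each surface element balances locally: S(1−A) = σT⁴.
T = [514 × 0.95 / 5.67×10⁻⁸]^(1/4) = (8.61×10⁹)^(1/4) = 305 K.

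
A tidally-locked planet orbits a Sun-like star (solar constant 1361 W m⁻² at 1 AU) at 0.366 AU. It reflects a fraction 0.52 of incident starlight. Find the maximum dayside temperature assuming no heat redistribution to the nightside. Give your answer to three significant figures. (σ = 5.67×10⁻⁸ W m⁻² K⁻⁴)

Flux at 0.366 AU: S = 1361/0.366² = 1.02×10⁴ W m⁻².
With no redistribution each surface element balances locally: S(1−A) = σT⁴.
T = [1.02×10⁴ × 0.48 / 5.67×10⁻⁸]^(1/4) = (8.60×10¹⁰)^(1/4) = 542 K.

T_ss ≈ 542 K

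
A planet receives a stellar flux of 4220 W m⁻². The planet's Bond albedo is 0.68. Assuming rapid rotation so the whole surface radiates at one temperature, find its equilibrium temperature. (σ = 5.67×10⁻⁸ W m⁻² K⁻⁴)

Energy balance: absorbed = emitted ⇒ πR²·S(1−A) = 4πR²·σT_eq⁴, so T_eq⁴ = S(1−A)/(4σ).
T_eq = [4220 × 0.32 / (4 × 5.67×10⁻⁸)]^(1/4) = (5.95×10⁹)^(1/4) = 278 K.

T_eq ≈ 278 K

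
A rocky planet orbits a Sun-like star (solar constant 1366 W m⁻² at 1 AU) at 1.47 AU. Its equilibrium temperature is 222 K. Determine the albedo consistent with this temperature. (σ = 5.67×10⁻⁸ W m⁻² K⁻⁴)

Flux at 1.47 AU: S = 1366/1.47² = 632 W m⁻².
From T_eq⁴ = S(1−A)/(4σ): 1−A = 4σT_eq⁴/S.
1−A = 4 × 5.67×10⁻⁸ × (222)⁴ / 632 = 0.871.

A ≈ 0.13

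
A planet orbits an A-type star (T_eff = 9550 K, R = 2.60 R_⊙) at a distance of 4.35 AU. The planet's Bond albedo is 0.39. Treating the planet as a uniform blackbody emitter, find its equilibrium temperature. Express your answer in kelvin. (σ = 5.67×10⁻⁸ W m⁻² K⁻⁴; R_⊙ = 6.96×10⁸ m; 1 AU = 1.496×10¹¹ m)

T_eq ≈ 315 K

R_⋆ = 2.60 × 6.96×10⁸ = 1.81×10⁹ m.
d = 4.35 AU = 6.51×10¹¹ m.
L = 4πR_⋆²σT_⋆⁴ = 4π(1.81×10⁹)² × 5.67×10⁻⁸ × (9550)⁴ = 1.94×10²⁸ W.
S = L/(4πd²) = 3650 W m⁻².
Energy balance: absorbed = emitted ⇒ πR²·S(1−A) = 4πR²·σT_eq⁴, so T_eq⁴ = S(1−A)/(4σ).
T_eq = [3650 × 0.61 / (4 × 5.67×10⁻⁸)]^(1/4) = (9.81×10⁹)^(1/4) = 315 K.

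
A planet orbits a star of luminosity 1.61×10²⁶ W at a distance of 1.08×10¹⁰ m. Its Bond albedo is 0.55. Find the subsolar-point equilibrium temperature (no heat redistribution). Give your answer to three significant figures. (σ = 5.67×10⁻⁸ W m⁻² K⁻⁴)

Flux: S = L/(4πd²) = 1.61×10²⁶/(4π×(1.08×10¹⁰)²) = 1.10×10⁵ W m⁻².
At the subsolar point the surface absorbs S(1−A) and emits σT⁴ per unit area — no factor of 4, since only the local patch is in balance.
T = [1.10×10⁵ × 0.45 / 5.67×10⁻⁸]^(1/4) = (8.72×10¹¹)^(1/4) = 966 K.

T_ss ≈ 966 K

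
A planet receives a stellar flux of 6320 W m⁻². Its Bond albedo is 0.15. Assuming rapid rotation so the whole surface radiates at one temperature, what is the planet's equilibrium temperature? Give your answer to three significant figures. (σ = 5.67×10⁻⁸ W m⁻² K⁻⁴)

Energy balance: absorbed = emitted ⇒ πR²·S(1−A) = 4πR²·σT_eq⁴, so T_eq⁴ = S(1−A)/(4σ).
T_eq = [6320 × 0.85 / (4 × 5.67×10⁻⁸)]^(1/4) = (2.37×10¹⁰)^(1/4) = 392 K.

T_eq ≈ 392 K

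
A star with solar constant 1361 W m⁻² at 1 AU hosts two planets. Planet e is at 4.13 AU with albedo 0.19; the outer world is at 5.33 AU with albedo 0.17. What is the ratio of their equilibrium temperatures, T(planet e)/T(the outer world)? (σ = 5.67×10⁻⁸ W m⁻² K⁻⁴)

T₁/T₂ ≈ 1.129

T_eq = [S₀(1−A)/(4σd²)]^(1/4), so T ∝ (1−A)^(1/4) / √d.
T₁ = [1361×0.81/(4×5.67×10⁻⁸×4.13²)]^(1/4) = 129.93 K.
T₂ = [1361×0.83/(4×5.67×10⁻⁸×5.33²)]^(1/4) = 115.07 K.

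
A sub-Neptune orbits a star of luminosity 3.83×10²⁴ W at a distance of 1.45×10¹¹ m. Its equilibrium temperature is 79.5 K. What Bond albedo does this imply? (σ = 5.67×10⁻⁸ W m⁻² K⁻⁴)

A ≈ 0.38

Flux: S = L/(4πd²) = 3.83×10²⁴/(4π×(1.45×10¹¹)²) = 14.5 W m⁻².
From T_eq⁴ = S(1−A)/(4σ): 1−A = 4σT_eq⁴/S.
1−A = 4 × 5.67×10⁻⁸ × (79.5)⁴ / 14.5 = 0.625.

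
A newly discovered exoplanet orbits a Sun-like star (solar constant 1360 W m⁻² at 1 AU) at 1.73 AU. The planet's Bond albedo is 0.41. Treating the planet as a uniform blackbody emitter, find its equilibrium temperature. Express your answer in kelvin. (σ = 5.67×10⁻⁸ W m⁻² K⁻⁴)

T_eq ≈ 185 K

Flux at 1.73 AU: S = 1360/1.73² = 454 W m⁻².
Energy balance: absorbed = emitted ⇒ πR²·S(1−A) = 4πR²·σT_eq⁴, so T_eq⁴ = S(1−A)/(4σ).
T_eq = [454 × 0.59 / (4 × 5.67×10⁻⁸)]^(1/4) = (1.18×10⁹)^(1/4) = 185 K.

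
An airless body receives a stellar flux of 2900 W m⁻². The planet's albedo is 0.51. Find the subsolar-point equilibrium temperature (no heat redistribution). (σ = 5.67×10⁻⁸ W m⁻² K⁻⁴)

T_ss ≈ 398 K

At the subsolar point the surface absorbs S(1−A) and emits σT⁴ per unit area — no factor of 4, since only the local patch is in balance.
T = [2900 × 0.49 / 5.67×10⁻⁸]^(1/4) = (2.51×10¹⁰)^(1/4) = 398 K.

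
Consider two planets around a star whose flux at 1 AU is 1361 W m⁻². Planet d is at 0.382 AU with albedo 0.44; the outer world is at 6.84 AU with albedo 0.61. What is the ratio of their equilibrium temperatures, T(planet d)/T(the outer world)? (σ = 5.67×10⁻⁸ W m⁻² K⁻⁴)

T₁/T₂ ≈ 4.632

T_eq = [S₀(1−A)/(4σd²)]^(1/4), so T ∝ (1−A)^(1/4) / √d.
T₁ = [1361×0.56/(4×5.67×10⁻⁸×0.382²)]^(1/4) = 389.56 K.
T₂ = [1361×0.39/(4×5.67×10⁻⁸×6.84²)]^(1/4) = 84.10 K.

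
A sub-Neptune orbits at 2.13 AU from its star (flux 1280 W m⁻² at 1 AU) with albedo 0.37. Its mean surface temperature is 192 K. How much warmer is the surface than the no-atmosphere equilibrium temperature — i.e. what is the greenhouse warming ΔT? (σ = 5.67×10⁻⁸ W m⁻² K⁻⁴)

ΔT ≈ 24.7 K

S = 1280/2.13² = 282.1 W m⁻².
T_eq = [S(1−A)/(4σ)]^(1/4) = [282.1×0.63/(4×5.67×10⁻⁸)]^(1/4) = 167.3 K.
ΔT = T_surf − T_eq = 192 − 167.3.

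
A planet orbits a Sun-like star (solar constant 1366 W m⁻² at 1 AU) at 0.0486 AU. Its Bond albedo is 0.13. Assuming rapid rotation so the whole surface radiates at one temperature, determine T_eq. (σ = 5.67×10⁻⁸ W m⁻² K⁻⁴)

Flux at 0.0486 AU: S = 1366/0.0486² = 5.78×10⁵ W m⁻².
Energy balance: absorbed = emitted ⇒ πR²·S(1−A) = 4πR²·σT_eq⁴, so T_eq⁴ = S(1−A)/(4σ).
T_eq = [5.78×10⁵ × 0.87 / (4 × 5.67×10⁻⁸)]^(1/4) = (2.22×10¹²)^(1/4) = 1220 K.

T_eq ≈ 1220 K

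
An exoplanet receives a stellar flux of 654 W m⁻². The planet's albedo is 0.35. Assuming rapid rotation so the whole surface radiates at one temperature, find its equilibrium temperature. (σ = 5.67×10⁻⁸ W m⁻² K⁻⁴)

T_eq ≈ 208 K

Energy balance: absorbed = emitted ⇒ πR²·S(1−A) = 4πR²·σT_eq⁴, so T_eq⁴ = S(1−A)/(4σ).
T_eq = [654 × 0.65 / (4 × 5.67×10⁻⁸)]^(1/4) = (1.87×10⁹)^(1/4) = 208 K.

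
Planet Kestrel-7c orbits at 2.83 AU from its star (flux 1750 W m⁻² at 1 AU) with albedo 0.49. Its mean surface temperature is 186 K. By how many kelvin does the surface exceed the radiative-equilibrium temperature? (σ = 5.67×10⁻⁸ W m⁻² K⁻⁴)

ΔT ≈ 37.1 K

S = 1750/2.83² = 218.5 W m⁻².
T_eq = [S(1−A)/(4σ)]^(1/4) = [218.5×0.51/(4×5.67×10⁻⁸)]^(1/4) = 148.9 K.
ΔT = T_surf − T_eq = 186 − 148.9.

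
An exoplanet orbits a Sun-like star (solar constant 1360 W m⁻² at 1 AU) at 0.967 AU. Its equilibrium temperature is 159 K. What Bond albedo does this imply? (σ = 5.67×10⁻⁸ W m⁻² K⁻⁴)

Flux at 0.967 AU: S = 1360/0.967² = 1450 W m⁻².
From T_eq⁴ = S(1−A)/(4σ): 1−A = 4σT_eq⁴/S.
1−A = 4 × 5.67×10⁻⁸ × (159)⁴ / 1450 = 0.100.

A ≈ 0.90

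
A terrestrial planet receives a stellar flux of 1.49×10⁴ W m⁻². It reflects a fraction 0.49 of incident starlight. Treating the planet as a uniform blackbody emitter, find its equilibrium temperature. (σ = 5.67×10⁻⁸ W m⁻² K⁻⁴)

T_eq ≈ 428 K

Energy balance: absorbed = emitted ⇒ πR²·S(1−A) = 4πR²·σT_eq⁴, so T_eq⁴ = S(1−A)/(4σ).
T_eq = [1.49×10⁴ × 0.51 / (4 × 5.67×10⁻⁸)]^(1/4) = (3.35×10¹⁰)^(1/4) = 428 K.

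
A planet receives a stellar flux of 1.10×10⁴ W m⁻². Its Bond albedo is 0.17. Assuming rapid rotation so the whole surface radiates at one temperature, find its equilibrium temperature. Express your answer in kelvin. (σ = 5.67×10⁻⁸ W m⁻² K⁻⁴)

T_eq ≈ 448 K

Energy balance: absorbed = emitted ⇒ πR²·S(1−A) = 4πR²·σT_eq⁴, so T_eq⁴ = S(1−A)/(4σ).
T_eq = [1.10×10⁴ × 0.83 / (4 × 5.67×10⁻⁸)]^(1/4) = (4.03×10¹⁰)^(1/4) = 448 K.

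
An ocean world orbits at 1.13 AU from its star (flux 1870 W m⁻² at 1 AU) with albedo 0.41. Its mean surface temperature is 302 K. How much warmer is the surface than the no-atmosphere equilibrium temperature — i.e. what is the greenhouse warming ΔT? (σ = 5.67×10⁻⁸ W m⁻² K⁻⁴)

S = 1870/1.13² = 1464 W m⁻².
T_eq = [S(1−A)/(4σ)]^(1/4) = [1464×0.59/(4×5.67×10⁻⁸)]^(1/4) = 248.4 K.
ΔT = T_surf − T_eq = 302 − 248.4.

ΔT ≈ 53.6 K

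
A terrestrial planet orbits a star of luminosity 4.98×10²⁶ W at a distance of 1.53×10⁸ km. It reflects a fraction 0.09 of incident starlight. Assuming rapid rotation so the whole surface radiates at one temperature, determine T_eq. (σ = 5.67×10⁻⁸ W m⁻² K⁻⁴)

d = 1.53×10⁸ km = 1.53×10¹¹ m.
Flux: S = L/(4πd²) = 4.98×10²⁶/(4π×(1.53×10¹¹)²) = 1690 W m⁻².
Energy balance: absorbed = emitted ⇒ πR²·S(1−A) = 4πR²·σT_eq⁴, so T_eq⁴ = S(1−A)/(4σ).
T_eq = [1690 × 0.91 / (4 × 5.67×10⁻⁸)]^(1/4) = (6.79×10⁹)^(1/4) = 287 K.

T_eq ≈ 287 K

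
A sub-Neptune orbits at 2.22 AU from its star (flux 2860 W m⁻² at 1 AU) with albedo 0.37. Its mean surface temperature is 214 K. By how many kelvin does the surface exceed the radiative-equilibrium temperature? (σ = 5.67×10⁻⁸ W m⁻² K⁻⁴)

ΔT ≈ 13.6 K

S = 2860/2.22² = 580.3 W m⁻².
T_eq = [S(1−A)/(4σ)]^(1/4) = [580.3×0.63/(4×5.67×10⁻⁸)]^(1/4) = 200.4 K.
ΔT = T_surf − T_eq = 214 − 200.4.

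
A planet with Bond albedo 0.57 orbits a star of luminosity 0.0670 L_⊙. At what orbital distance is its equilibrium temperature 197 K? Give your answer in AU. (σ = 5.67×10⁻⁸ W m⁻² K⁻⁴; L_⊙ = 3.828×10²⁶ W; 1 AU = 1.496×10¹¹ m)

L = 0.0670 × 3.828×10²⁶ = 2.56×10²⁵ W.
From T_eq⁴ = L(1−A)/(16πσd²): d = √[L(1−A)/(16πσT_eq⁴)].
d = √[2.56×10²⁵ × 0.43 / (16π × 5.67×10⁻⁸ × (197)⁴)] = 5.07×10¹⁰ m = 0.339 AU.

d ≈ 0.339 AU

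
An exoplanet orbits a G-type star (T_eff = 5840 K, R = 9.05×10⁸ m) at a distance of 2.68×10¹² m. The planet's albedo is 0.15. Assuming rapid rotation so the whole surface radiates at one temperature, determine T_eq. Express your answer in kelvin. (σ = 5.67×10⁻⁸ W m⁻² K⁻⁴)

L = 4πR_⋆²σT_⋆⁴ = 4π(9.05×10⁸)² × 5.67×10⁻⁸ × (5840)⁴ = 6.79×10²⁶ W.
S = L/(4πd²) = 7.52 W m⁻².
Energy balance: absorbed = emitted ⇒ πR²·S(1−A) = 4πR²·σT_eq⁴, so T_eq⁴ = S(1−A)/(4σ).
T_eq = [7.52 × 0.85 / (4 × 5.67×10⁻⁸)]^(1/4) = (2.82×10⁷)^(1/4) = 72.9 K.

T_eq ≈ 72.9 K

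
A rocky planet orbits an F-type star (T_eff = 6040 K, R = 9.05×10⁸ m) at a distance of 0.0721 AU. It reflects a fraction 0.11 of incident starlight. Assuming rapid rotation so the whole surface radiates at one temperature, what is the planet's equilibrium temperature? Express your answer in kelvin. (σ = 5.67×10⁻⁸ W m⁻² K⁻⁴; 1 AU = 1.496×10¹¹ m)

T_eq ≈ 1200 K

d = 0.0721 AU = 1.08×10¹⁰ m.
L = 4πR_⋆²σT_⋆⁴ = 4π(9.05×10⁸)² × 5.67×10⁻⁸ × (6040)⁴ = 7.77×10²⁶ W.
S = L/(4πd²) = 5.31×10⁵ W m⁻².
Energy balance: absorbed = emitted ⇒ πR²·S(1−A) = 4πR²·σT_eq⁴, so T_eq⁴ = S(1−A)/(4σ).
T_eq = [5.31×10⁵ × 0.89 / (4 × 5.67×10⁻⁸)]^(1/4) = (2.08×10¹²)^(1/4) = 1200 K.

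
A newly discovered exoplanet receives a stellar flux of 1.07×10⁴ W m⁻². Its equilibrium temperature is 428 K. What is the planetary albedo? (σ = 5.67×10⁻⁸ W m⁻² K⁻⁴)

From T_eq⁴ = S(1−A)/(4σ): 1−A = 4σT_eq⁴/S.
1−A = 4 × 5.67×10⁻⁸ × (428)⁴ / 1.07×10⁴ = 0.711.

A ≈ 0.29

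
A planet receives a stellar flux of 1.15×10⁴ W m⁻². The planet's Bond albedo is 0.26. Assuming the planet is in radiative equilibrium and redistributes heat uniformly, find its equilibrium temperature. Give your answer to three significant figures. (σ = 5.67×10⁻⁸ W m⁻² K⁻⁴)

Energy balance: absorbed = emitted ⇒ πR²·S(1−A) = 4πR²·σT_eq⁴, so T_eq⁴ = S(1−A)/(4σ).
T_eq = [1.15×10⁴ × 0.74 / (4 × 5.67×10⁻⁸)]^(1/4) = (3.75×10¹⁰)^(1/4) = 440 K.

T_eq ≈ 440 K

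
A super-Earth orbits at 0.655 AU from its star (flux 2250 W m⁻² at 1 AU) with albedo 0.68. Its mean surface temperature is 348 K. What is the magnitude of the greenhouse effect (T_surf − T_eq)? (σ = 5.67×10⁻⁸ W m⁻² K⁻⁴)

S = 2250/0.655² = 5244 W m⁻².
T_eq = [S(1−A)/(4σ)]^(1/4) = [5244×0.32/(4×5.67×10⁻⁸)]^(1/4) = 293.3 K.
ΔT = T_surf − T_eq = 348 − 293.3.

ΔT ≈ 54.7 K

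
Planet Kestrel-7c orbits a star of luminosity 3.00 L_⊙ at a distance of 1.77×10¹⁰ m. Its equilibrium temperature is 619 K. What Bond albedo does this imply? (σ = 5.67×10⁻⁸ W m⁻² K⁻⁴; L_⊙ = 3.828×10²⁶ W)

L = 3.00 × 3.828×10²⁶ = 1.15×10²⁷ W.
Flux: S = L/(4πd²) = 1.15×10²⁷/(4π×(1.77×10¹⁰)²) = 2.92×10⁵ W m⁻².
From T_eq⁴ = S(1−A)/(4σ): 1−A = 4σT_eq⁴/S.
1−A = 4 × 5.67×10⁻⁸ × (619)⁴ / 2.92×10⁵ = 0.114.

A ≈ 0.89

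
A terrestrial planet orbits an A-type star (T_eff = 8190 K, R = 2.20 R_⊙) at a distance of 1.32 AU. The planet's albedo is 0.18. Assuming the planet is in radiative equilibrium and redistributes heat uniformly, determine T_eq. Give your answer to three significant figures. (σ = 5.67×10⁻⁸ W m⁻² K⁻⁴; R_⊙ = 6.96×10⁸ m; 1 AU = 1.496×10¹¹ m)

R_⋆ = 2.20 × 6.96×10⁸ = 1.53×10⁹ m.
d = 1.32 AU = 1.97×10¹¹ m.
L = 4πR_⋆²σT_⋆⁴ = 4π(1.53×10⁹)² × 5.67×10⁻⁸ × (8190)⁴ = 7.52×10²⁷ W.
S = L/(4πd²) = 1.53×10⁴ W m⁻².
Energy balance: absorbed = emitted ⇒ πR²·S(1−A) = 4πR²·σT_eq⁴, so T_eq⁴ = S(1−A)/(4σ).
T_eq = [1.53×10⁴ × 0.82 / (4 × 5.67×10⁻⁸)]^(1/4) = (5.55×10¹⁰)^(1/4) = 485 K.

T_eq ≈ 485 K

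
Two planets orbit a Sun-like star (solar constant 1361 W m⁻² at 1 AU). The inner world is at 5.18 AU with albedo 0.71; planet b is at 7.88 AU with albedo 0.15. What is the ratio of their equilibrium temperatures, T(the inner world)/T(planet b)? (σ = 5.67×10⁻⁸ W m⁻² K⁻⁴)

T_eq = [S₀(1−A)/(4σd²)]^(1/4), so T ∝ (1−A)^(1/4) / √d.
T₁ = [1361×0.29/(4×5.67×10⁻⁸×5.18²)]^(1/4) = 89.74 K.
T₂ = [1361×0.85/(4×5.67×10⁻⁸×7.88²)]^(1/4) = 95.20 K.

T₁/T₂ ≈ 0.943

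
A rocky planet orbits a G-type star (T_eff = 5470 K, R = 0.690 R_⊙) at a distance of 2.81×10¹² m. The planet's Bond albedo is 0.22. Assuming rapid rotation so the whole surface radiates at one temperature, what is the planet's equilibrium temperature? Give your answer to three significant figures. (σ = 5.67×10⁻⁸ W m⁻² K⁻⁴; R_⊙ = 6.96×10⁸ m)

R_⋆ = 0.690 × 6.96×10⁸ = 4.80×10⁸ m.
L = 4πR_⋆²σT_⋆⁴ = 4π(4.80×10⁸)² × 5.67×10⁻⁸ × (5470)⁴ = 1.47×10²⁶ W.
S = L/(4πd²) = 1.48 W m⁻².
Energy balance: absorbed = emitted ⇒ πR²·S(1−A) = 4πR²·σT_eq⁴, so T_eq⁴ = S(1−A)/(4σ).
T_eq = [1.48 × 0.78 / (4 × 5.67×10⁻⁸)]^(1/4) = (5.10×10⁶)^(1/4) = 47.5 K.

T_eq ≈ 47.5 K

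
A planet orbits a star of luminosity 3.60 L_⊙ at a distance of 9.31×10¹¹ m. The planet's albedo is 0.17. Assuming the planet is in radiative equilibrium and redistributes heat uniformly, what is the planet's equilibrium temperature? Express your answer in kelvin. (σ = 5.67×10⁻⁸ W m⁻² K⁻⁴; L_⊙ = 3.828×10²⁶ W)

L = 3.60 × 3.828×10²⁶ = 1.38×10²⁷ W.
Flux: S = L/(4πd²) = 1.38×10²⁷/(4π×(9.31×10¹¹)²) = 127 W m⁻².
Energy balance: absorbed = emitted ⇒ πR²·S(1−A) = 4πR²·σT_eq⁴, so T_eq⁴ = S(1−A)/(4σ).
T_eq = [127 × 0.83 / (4 × 5.67×10⁻⁸)]^(1/4) = (4.63×10⁸)^(1/4) = 147 K.

T_eq ≈ 147 K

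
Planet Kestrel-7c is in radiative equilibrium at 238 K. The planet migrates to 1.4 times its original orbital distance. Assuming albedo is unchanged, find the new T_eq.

T_eq ∝ L^(1/4) · d^(−1/2).
T′ = 238 / 1.4^(1/2) = 201 K.

T_eq ≈ 201 K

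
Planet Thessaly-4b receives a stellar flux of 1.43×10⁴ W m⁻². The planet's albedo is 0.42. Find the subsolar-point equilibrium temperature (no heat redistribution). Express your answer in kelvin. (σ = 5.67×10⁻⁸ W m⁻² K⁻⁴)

T_ss ≈ 618 K

At the subsolar point the surface absorbs S(1−A) and emits σT⁴ per unit area — no factor of 4, since only the local patch is in balance.
T = [1.43×10⁴ × 0.58 / 5.67×10⁻⁸]^(1/4) = (1.46×10¹¹)^(1/4) = 618 K.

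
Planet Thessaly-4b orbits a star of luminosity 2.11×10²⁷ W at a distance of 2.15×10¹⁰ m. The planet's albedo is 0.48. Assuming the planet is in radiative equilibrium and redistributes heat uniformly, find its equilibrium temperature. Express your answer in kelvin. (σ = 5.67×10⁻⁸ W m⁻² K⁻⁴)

T_eq ≈ 955 K

Flux: S = L/(4πd²) = 2.11×10²⁷/(4π×(2.15×10¹⁰)²) = 3.63×10⁵ W m⁻².
Energy balance: absorbed = emitted ⇒ πR²·S(1−A) = 4πR²·σT_eq⁴, so T_eq⁴ = S(1−A)/(4σ).
T_eq = [3.63×10⁵ × 0.52 / (4 × 5.67×10⁻⁸)]^(1/4) = (8.33×10¹¹)^(1/4) = 955 K.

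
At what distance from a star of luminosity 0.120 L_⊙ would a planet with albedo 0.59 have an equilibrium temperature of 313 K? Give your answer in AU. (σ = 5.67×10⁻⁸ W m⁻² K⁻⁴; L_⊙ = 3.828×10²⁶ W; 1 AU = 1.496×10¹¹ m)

d ≈ 0.175 AU

L = 0.120 × 3.828×10²⁶ = 4.59×10²⁵ W.
From T_eq⁴ = L(1−A)/(16πσd²): d = √[L(1−A)/(16πσT_eq⁴)].
d = √[4.59×10²⁵ × 0.41 / (16π × 5.67×10⁻⁸ × (313)⁴)] = 2.62×10¹⁰ m = 0.175 AU.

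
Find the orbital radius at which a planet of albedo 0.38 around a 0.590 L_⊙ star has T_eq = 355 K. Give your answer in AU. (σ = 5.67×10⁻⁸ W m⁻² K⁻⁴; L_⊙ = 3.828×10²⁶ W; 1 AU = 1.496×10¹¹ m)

L = 0.590 × 3.828×10²⁶ = 2.26×10²⁶ W.
From T_eq⁴ = L(1−A)/(16πσd²): d = √[L(1−A)/(16πσT_eq⁴)].
d = √[2.26×10²⁶ × 0.62 / (16π × 5.67×10⁻⁸ × (355)⁴)] = 5.56×10¹⁰ m = 0.372 AU.

d ≈ 0.372 AU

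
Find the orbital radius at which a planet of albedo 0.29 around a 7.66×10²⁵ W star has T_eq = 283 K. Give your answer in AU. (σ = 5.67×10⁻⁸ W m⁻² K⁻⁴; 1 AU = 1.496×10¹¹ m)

From T_eq⁴ = L(1−A)/(16πσd²): d = √[L(1−A)/(16πσT_eq⁴)].
d = √[7.66×10²⁵ × 0.71 / (16π × 5.67×10⁻⁸ × (283)⁴)] = 5.45×10¹⁰ m = 0.365 AU.

d ≈ 0.365 AU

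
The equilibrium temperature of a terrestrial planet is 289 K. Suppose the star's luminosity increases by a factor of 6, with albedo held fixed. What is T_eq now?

T_eq ≈ 452 K

T_eq ∝ L^(1/4) · d^(−1/2).
T′ = 289 × 6^(1/4) = 452 K.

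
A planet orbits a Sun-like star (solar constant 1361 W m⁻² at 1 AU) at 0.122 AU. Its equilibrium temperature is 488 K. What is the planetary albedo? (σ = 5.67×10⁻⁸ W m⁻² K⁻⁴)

A ≈ 0.86

Flux at 0.122 AU: S = 1361/0.122² = 9.14×10⁴ W m⁻².
From T_eq⁴ = S(1−A)/(4σ): 1−A = 4σT_eq⁴/S.
1−A = 4 × 5.67×10⁻⁸ × (488)⁴ / 9.14×10⁴ = 0.141.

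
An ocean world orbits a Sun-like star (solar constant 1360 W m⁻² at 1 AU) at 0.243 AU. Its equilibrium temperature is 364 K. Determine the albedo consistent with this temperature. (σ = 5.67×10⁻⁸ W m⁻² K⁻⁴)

A ≈ 0.83

Flux at 0.243 AU: S = 1360/0.243² = 2.30×10⁴ W m⁻².
From T_eq⁴ = S(1−A)/(4σ): 1−A = 4σT_eq⁴/S.
1−A = 4 × 5.67×10⁻⁸ × (364)⁴ / 2.30×10⁴ = 0.173.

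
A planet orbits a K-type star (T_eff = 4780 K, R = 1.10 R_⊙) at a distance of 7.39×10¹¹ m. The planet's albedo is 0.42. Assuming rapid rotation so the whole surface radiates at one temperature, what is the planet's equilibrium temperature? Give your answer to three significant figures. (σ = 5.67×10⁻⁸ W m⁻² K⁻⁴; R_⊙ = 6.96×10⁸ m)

T_eq ≈ 94.9 K

R_⋆ = 1.10 × 6.96×10⁸ = 7.66×10⁸ m.
L = 4πR_⋆²σT_⋆⁴ = 4π(7.66×10⁸)² × 5.67×10⁻⁸ × (4780)⁴ = 2.18×10²⁶ W.
S = L/(4πd²) = 31.8 W m⁻².
Energy balance: absorbed = emitted ⇒ πR²·S(1−A) = 4πR²·σT_eq⁴, so T_eq⁴ = S(1−A)/(4σ).
T_eq = [31.8 × 0.58 / (4 × 5.67×10⁻⁸)]^(1/4) = (8.12×10⁷)^(1/4) = 94.9 K.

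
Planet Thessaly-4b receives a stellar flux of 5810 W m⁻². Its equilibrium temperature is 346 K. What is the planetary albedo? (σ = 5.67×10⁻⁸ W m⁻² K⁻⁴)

A ≈ 0.44

From T_eq⁴ = S(1−A)/(4σ): 1−A = 4σT_eq⁴/S.
1−A = 4 × 5.67×10⁻⁸ × (346)⁴ / 5810 = 0.559.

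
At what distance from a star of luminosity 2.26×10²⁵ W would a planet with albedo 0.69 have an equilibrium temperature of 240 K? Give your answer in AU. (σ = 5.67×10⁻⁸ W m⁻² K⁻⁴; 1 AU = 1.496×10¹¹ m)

d ≈ 0.182 AU

From T_eq⁴ = L(1−A)/(16πσd²): d = √[L(1−A)/(16πσT_eq⁴)].
d = √[2.26×10²⁵ × 0.31 / (16π × 5.67×10⁻⁸ × (240)⁴)] = 2.72×10¹⁰ m = 0.182 AU.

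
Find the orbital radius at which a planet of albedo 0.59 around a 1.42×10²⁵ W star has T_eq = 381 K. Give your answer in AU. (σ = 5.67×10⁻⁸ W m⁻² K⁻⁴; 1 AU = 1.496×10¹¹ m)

d ≈ 0.0658 AU

From T_eq⁴ = L(1−A)/(16πσd²): d = √[L(1−A)/(16πσT_eq⁴)].
d = √[1.42×10²⁵ × 0.41 / (16π × 5.67×10⁻⁸ × (381)⁴)] = 9.85×10⁹ m = 0.0658 AU.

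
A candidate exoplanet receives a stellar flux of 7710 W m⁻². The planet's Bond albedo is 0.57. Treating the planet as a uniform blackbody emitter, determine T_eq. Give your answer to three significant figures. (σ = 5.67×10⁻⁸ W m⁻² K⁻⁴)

Energy balance: absorbed = emitted ⇒ πR²·S(1−A) = 4πR²·σT_eq⁴, so T_eq⁴ = S(1−A)/(4σ).
T_eq = [7710 × 0.43 / (4 × 5.67×10⁻⁸)]^(1/4) = (1.46×10¹⁰)^(1/4) = 348 K.

T_eq ≈ 348 K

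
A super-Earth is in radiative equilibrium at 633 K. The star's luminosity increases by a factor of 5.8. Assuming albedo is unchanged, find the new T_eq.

T_eq ∝ L^(1/4) · d^(−1/2).
T′ = 633 × 5.8^(1/4) = 982 K.

T_eq ≈ 982 K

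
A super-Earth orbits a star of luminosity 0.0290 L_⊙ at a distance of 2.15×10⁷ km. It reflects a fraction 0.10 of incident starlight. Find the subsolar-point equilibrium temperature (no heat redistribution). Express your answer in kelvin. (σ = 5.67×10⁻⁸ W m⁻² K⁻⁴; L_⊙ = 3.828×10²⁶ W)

T_ss ≈ 417 K

d = 2.15×10⁷ km = 2.15×10¹⁰ m.
L = 0.0290 × 3.828×10²⁶ = 1.11×10²⁵ W.
Flux: S = L/(4πd²) = 1.11×10²⁵/(4π×(2.15×10¹⁰)²) = 1910 W m⁻².
At the subsolar point the surface absorbs S(1−A) and emits σT⁴ per unit area — no factor of 4, since only the local patch is in balance.
T = [1910 × 0.90 / 5.67×10⁻⁸]^(1/4) = (3.03×10¹⁰)^(1/4) = 417 K.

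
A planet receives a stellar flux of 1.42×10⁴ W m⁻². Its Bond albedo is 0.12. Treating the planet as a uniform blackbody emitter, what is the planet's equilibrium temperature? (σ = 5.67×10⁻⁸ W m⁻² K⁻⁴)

T_eq ≈ 484 K

Energy balance: absorbed = emitted ⇒ πR²·S(1−A) = 4πR²·σT_eq⁴, so T_eq⁴ = S(1−A)/(4σ).
T_eq = [1.42×10⁴ × 0.88 / (4 × 5.67×10⁻⁸)]^(1/4) = (5.51×10¹⁰)^(1/4) = 484 K.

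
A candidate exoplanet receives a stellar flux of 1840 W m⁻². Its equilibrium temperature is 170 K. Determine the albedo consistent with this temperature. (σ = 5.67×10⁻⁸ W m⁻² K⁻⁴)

From T_eq⁴ = S(1−A)/(4σ): 1−A = 4σT_eq⁴/S.
1−A = 4 × 5.67×10⁻⁸ × (170)⁴ / 1840 = 0.103.

A ≈ 0.90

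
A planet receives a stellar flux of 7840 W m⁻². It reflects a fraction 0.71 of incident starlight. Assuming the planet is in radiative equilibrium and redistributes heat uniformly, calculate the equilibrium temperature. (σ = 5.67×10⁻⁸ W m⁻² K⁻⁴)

Energy balance: absorbed = emitted ⇒ πR²·S(1−A) = 4πR²·σT_eq⁴, so T_eq⁴ = S(1−A)/(4σ).
T_eq = [7840 × 0.29 / (4 × 5.67×10⁻⁸)]^(1/4) = (1.00×10¹⁰)^(1/4) = 316 K.

T_eq ≈ 316 K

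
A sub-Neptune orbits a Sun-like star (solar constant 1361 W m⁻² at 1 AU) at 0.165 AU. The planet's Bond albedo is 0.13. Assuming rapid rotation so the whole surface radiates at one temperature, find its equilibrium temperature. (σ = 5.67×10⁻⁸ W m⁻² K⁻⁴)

T_eq ≈ 662 K

Flux at 0.165 AU: S = 1361/0.165² = 5.00×10⁴ W m⁻².
Energy balance: absorbed = emitted ⇒ πR²·S(1−A) = 4πR²·σT_eq⁴, so T_eq⁴ = S(1−A)/(4σ).
T_eq = [5.00×10⁴ × 0.87 / (4 × 5.67×10⁻⁸)]^(1/4) = (1.92×10¹¹)^(1/4) = 662 K.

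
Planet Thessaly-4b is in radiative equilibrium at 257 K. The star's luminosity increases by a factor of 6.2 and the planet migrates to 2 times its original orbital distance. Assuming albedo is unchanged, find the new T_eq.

T_eq ≈ 287 K

T_eq ∝ L^(1/4) · d^(−1/2).
T′ = 257 × 6.2^(1/4) / 2^(1/2) = 287 K.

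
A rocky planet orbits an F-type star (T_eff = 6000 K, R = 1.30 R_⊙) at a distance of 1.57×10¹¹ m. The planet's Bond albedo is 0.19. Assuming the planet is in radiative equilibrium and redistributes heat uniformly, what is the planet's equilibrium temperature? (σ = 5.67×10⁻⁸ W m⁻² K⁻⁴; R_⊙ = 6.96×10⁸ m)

T_eq ≈ 306 K

R_⋆ = 1.30 × 6.96×10⁸ = 9.05×10⁸ m.
L = 4πR_⋆²σT_⋆⁴ = 4π(9.05×10⁸)² × 5.67×10⁻⁸ × (6000)⁴ = 7.56×10²⁶ W.
S = L/(4πd²) = 2440 W m⁻².
Energy balance: absorbed = emitted ⇒ πR²·S(1−A) = 4πR²·σT_eq⁴, so T_eq⁴ = S(1−A)/(4σ).
T_eq = [2440 × 0.81 / (4 × 5.67×10⁻⁸)]^(1/4) = (8.72×10⁹)^(1/4) = 306 K.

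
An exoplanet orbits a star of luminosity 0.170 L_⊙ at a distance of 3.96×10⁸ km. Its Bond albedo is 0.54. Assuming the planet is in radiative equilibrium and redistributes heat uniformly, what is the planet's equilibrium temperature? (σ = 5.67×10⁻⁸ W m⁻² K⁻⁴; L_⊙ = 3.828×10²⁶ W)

T_eq ≈ 90.5 K

d = 3.96×10⁸ km = 3.96×10¹¹ m.
L = 0.170 × 3.828×10²⁶ = 6.51×10²⁵ W.
Flux: S = L/(4πd²) = 6.51×10²⁵/(4π×(3.96×10¹¹)²) = 33.0 W m⁻².
Energy balance: absorbed = emitted ⇒ πR²·S(1−A) = 4πR²·σT_eq⁴, so T_eq⁴ = S(1−A)/(4σ).
T_eq = [33.0 × 0.46 / (4 × 5.67×10⁻⁸)]^(1/4) = (6.70×10⁷)^(1/4) = 90.5 K.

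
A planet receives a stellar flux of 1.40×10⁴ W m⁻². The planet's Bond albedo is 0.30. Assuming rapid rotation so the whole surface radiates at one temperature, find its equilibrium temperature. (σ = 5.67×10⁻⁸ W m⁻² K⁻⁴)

Energy balance: absorbed = emitted ⇒ πR²·S(1−A) = 4πR²·σT_eq⁴, so T_eq⁴ = S(1−A)/(4σ).
T_eq = [1.40×10⁴ × 0.70 / (4 × 5.67×10⁻⁸)]^(1/4) = (4.32×10¹⁰)^(1/4) = 456 K.

T_eq ≈ 456 K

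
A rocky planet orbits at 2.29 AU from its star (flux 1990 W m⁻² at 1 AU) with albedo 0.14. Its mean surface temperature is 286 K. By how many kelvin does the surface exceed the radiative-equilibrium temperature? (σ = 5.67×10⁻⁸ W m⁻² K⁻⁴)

S = 1990/2.29² = 379.5 W m⁻².
T_eq = [S(1−A)/(4σ)]^(1/4) = [379.5×0.86/(4×5.67×10⁻⁸)]^(1/4) = 194.8 K.
ΔT = T_surf − T_eq = 286 − 194.8.

ΔT ≈ 91.2 K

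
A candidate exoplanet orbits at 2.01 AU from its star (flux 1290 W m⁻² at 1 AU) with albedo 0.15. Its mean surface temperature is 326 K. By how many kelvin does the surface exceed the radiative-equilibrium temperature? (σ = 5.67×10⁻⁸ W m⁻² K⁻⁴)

ΔT ≈ 140.0 K

S = 1290/2.01² = 319.3 W m⁻².
T_eq = [S(1−A)/(4σ)]^(1/4) = [319.3×0.85/(4×5.67×10⁻⁸)]^(1/4) = 186.0 K.
ΔT = T_surf − T_eq = 326 − 186.0.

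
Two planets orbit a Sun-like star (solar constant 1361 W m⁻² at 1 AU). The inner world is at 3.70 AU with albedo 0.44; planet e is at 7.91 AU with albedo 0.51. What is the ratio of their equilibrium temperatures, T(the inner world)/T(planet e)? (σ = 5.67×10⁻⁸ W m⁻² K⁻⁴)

T₁/T₂ ≈ 1.512

T_eq = [S₀(1−A)/(4σd²)]^(1/4), so T ∝ (1−A)^(1/4) / √d.
T₁ = [1361×0.56/(4×5.67×10⁻⁸×3.70²)]^(1/4) = 125.17 K.
T₂ = [1361×0.49/(4×5.67×10⁻⁸×7.91²)]^(1/4) = 82.80 K.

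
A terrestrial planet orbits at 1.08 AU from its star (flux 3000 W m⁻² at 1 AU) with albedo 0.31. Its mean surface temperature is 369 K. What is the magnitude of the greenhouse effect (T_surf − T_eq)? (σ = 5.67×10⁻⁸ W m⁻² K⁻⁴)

S = 3000/1.08² = 2572 W m⁻².
T_eq = [S(1−A)/(4σ)]^(1/4) = [2572×0.69/(4×5.67×10⁻⁸)]^(1/4) = 297.4 K.
ΔT = T_surf − T_eq = 369 − 297.4.

ΔT ≈ 71.6 K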